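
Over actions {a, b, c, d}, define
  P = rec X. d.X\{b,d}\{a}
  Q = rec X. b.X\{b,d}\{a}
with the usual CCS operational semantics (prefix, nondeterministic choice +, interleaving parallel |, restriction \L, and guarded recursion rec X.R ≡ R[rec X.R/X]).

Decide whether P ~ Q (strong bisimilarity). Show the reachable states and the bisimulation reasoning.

NO

P's transition system — 2 states:
  m0 = rec X. d.X\{b,d}\{a} | --d--▸ m1
  m1 = (rec X. d.X\{b,d}\{a})\{b,d}\{a} | ·
Q's transition system — 2 states:
  n0 = rec X. b.X\{b,d}\{a} | --b--▸ n1
  n1 = (rec X. b.X\{b,d}\{a})\{b,d}\{a} | ·
Coarsest stable partition (strong bisimilarity classes):
  B0 = {m0}
  B1 = {m1, n1}
  B2 = {n0}
m0 ∈ B0, n0 ∈ B2 → different blocks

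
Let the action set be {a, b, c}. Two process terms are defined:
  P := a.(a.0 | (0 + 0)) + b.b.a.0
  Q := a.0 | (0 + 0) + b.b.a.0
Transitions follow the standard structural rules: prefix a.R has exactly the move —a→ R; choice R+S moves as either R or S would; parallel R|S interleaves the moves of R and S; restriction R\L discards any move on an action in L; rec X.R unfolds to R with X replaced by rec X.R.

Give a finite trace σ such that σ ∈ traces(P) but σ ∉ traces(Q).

aa

Reachable graph of P (6 states):
  p0 = a.(a.0 | (0 + 0)) + b.b.a.0 → ··a··> p1, ··b··> p2
  p1 = a.0 | (0 + 0) → ··a··> p3
  p2 = b.a.0 → ··b··> p4
  p3 = 0 | (0 + 0) → ·
  p4 = a.0 → ··a··> p5
  p5 = 0 → ·
Reachable graph of Q (5 states):
  q0 = a.0 | (0 + 0) + b.b.a.0 → ··a··> q1, ··b··> q2
  q1 = 0 | (0 + 0) → ·
  q2 = b.a.0 → ··b··> q3
  q3 = a.0 → ··a··> q4
  q4 = 0 → ·
Trace ⟨aa⟩ through P, begin at {p0}:
  after a @ step 1: {p1}
  after a @ step 2: {p3}
  P completes σ.
Trace ⟨aa⟩ through Q, begin at {q0}:
  after a @ step 1: {q1}
  after a @ step 2: ∅ (Q stuck)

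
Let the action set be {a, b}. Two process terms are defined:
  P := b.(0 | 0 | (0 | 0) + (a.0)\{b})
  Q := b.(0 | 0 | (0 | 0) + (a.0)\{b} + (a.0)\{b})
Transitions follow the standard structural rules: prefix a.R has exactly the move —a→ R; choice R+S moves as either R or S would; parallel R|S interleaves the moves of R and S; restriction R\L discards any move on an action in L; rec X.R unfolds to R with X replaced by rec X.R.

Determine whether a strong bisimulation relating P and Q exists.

bisimilar

LTS(P): 3 reachable states
  p0 = b.(0 | 0 | (0 | 0) + (a.0)\{b}) ⊢ ··b··> p1
  p1 = 0 | 0 | (0 | 0) + (a.0)\{b} ⊢ ··a··> p2
  p2 = 0\{b} ⊢ deadlocked
LTS(Q): 3 reachable states
  q0 = b.(0 | 0 | (0 | 0) + (a.0)\{b} + (a.0)\{b}) ⊢ ··b··> q1
  q1 = 0 | 0 | (0 | 0) + (a.0)\{b} + (a.0)\{b} ⊢ ··a··> q2
  q2 = 0\{b} ⊢ deadlocked
Partition-refinement fixed point:
  B0 = {p0, q0}
  B1 = {p1, q1}
  B2 = {p2, q2}
p0 ∈ B0, q0 ∈ B0 → same block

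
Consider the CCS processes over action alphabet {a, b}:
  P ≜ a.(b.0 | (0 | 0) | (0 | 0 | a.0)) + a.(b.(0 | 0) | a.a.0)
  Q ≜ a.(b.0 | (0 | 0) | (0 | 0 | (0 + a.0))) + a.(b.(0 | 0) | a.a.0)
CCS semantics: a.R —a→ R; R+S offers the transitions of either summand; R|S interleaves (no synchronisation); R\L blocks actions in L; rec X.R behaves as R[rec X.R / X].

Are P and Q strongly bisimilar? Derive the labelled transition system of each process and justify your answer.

Reachable graph of P (11 states):
  s0 = a.(b.0 | (0 | 0) | (0 | 0 | a.0)) + a.(b.(0 | 0) | a.a.0) ⊢ --a--▸ s1, --a--▸ s2
  s1 = b.(0 | 0) | a.a.0 ⊢ --a--▸ s3, --b--▸ s4
  s2 = b.0 | (0 | 0) | (0 | 0 | a.0) ⊢ --a--▸ s5, --b--▸ s6
  s3 = b.(0 | 0) | a.0 ⊢ --a--▸ s7, --b--▸ s8
  s4 = 0 | 0 | a.a.0 ⊢ --a--▸ s8
  s5 = b.0 | (0 | 0) | (0 | 0 | 0) ⊢ --b--▸ s9
  s6 = 0 | (0 | 0) | (0 | 0 | a.0) ⊢ --a--▸ s9
  s7 = b.(0 | 0) | 0 ⊢ --b--▸ s10
  s8 = 0 | 0 | a.0 ⊢ --a--▸ s10
  s9 = 0 | (0 | 0) | (0 | 0 | 0) ⊢ ∅
  s10 = 0 | 0 | 0 ⊢ ∅
Reachable graph of Q (11 states):
  t0 = a.(b.0 | (0 | 0) | (0 | 0 | (0 + a.0))) + a.(b.(0 | 0) | a.a.0) ⊢ --a--▸ t1, --a--▸ t2
  t1 = b.(0 | 0) | a.a.0 ⊢ --a--▸ t3, --b--▸ t4
  t2 = b.0 | (0 | 0) | (0 | 0 | (0 + a.0)) ⊢ --a--▸ t5, --b--▸ t6
  t3 = b.(0 | 0) | a.0 ⊢ --a--▸ t7, --b--▸ t8
  t4 = 0 | 0 | a.a.0 ⊢ --a--▸ t8
  t5 = b.0 | (0 | 0) | (0 | 0 | 0) ⊢ --b--▸ t9
  t6 = 0 | (0 | 0) | (0 | 0 | (0 + a.0)) ⊢ --a--▸ t9
  t7 = b.(0 | 0) | 0 ⊢ --b--▸ t10
  t8 = 0 | 0 | a.0 ⊢ --a--▸ t10
  t9 = 0 | (0 | 0) | (0 | 0 | 0) ⊢ ∅
  t10 = 0 | 0 | 0 ⊢ ∅
Partition-refinement fixed point:
  B0 = {s0, t0}
  B1 = {s2, s3, t2, t3}
  B2 = {s5, s7, t5, t7}
  B3 = {s10, s9, t10, t9}
  B4 = {s6, s8, t6, t8}
  B5 = {s1, t1}
  B6 = {s4, t4}
s0 ∈ B0, t0 ∈ B0 → same block

YES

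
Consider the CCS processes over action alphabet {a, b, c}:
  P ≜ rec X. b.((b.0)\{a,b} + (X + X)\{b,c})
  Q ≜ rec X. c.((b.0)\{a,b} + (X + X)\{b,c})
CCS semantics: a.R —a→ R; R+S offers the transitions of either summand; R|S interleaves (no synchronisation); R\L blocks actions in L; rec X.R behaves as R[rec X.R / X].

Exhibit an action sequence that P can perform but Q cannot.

P's transition system — 2 states:
  p0 = rec X. b.((b.0)\{a,b} + (X + X)\{b,c}) has moves —b→ p1
  p1 = (b.0)\{a,b} + ((rec X. b.((b.0)\{a,b} + (X + X)\{b,c})) + (rec X. b.((b.0)\{a,b} + (X + X)\{b,c})))\{b,c} has moves (no moves)
Q's transition system — 2 states:
  q0 = rec X. c.((b.0)\{a,b} + (X + X)\{b,c}) has moves —c→ q1
  q1 = (b.0)\{a,b} + ((rec X. c.((b.0)\{a,b} + (X + X)\{b,c})) + (rec X. c.((b.0)\{a,b} + (X + X)\{b,c})))\{b,c} has moves (no moves)
Executing b from P (initial set {p0}):
  [1] b ⇒ {p1}
  — P admits the full trace.
Executing b from Q (initial set {q0}):
  [1] b ⇒ no successor for Q

b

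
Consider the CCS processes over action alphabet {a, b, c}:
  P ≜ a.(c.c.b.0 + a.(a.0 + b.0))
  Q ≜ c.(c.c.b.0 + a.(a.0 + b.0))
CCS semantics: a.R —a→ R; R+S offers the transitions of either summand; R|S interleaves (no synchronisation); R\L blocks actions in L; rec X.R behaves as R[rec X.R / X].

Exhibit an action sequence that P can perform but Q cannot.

a

LTS(P): 6 reachable states
  u0 = a.(c.c.b.0 + a.(a.0 + b.0)) → —a→ u1
  u1 = c.c.b.0 + a.(a.0 + b.0) → —a→ u2, —c→ u3
  u2 = a.0 + b.0 → —a→ u4, —b→ u4
  u3 = c.b.0 → —c→ u5
  u4 = 0 → stopped
  u5 = b.0 → —b→ u4
LTS(Q): 6 reachable states
  v0 = c.(c.c.b.0 + a.(a.0 + b.0)) → —c→ v1
  v1 = c.c.b.0 + a.(a.0 + b.0) → —a→ v2, —c→ v3
  v2 = a.0 + b.0 → —a→ v4, —b→ v4
  v3 = c.b.0 → —c→ v5
  v4 = 0 → stopped
  v5 = b.0 → —b→ v4
Trace ⟨a⟩ through P, begin at {u0}:
  [1] a ⇒ {u1}
  P completes σ.
Trace ⟨a⟩ through Q, begin at {v0}:
  [1] a ⇒ ∅ (Q stuck)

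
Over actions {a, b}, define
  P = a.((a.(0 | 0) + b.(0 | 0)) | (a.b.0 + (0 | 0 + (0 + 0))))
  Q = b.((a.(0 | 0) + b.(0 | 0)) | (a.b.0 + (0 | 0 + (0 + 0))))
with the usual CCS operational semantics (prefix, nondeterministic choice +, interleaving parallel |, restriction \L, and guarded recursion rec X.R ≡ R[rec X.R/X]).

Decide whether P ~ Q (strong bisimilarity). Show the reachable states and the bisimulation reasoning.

NO

LTS(P): 7 reachable states
  p0 = a.((a.(0 | 0) + b.(0 | 0)) | (a.b.0 + (0 | 0 + (0 + 0)))) | ··a··> p1
  p1 = (a.(0 | 0) + b.(0 | 0)) | (a.b.0 + (0 | 0 + (0 + 0))) | ··a··> p2, ··a··> p3, ··b··> p3
  p2 = (a.(0 | 0) + b.(0 | 0)) | b.0 | ··a··> p4, ··b··> p4, ··b··> p5
  p3 = 0 | 0 | (a.b.0 + (0 | 0 + (0 + 0))) | ··a··> p4
  p4 = 0 | 0 | b.0 | ··b··> p6
  p5 = (a.(0 | 0) + b.(0 | 0)) | 0 | ··a··> p6, ··b··> p6
  p6 = 0 | 0 | 0 | (no moves)
LTS(Q): 7 reachable states
  q0 = b.((a.(0 | 0) + b.(0 | 0)) | (a.b.0 + (0 | 0 + (0 + 0)))) | ··b··> q1
  q1 = (a.(0 | 0) + b.(0 | 0)) | (a.b.0 + (0 | 0 + (0 + 0))) | ··a··> q2, ··a··> q3, ··b··> q3
  q2 = (a.(0 | 0) + b.(0 | 0)) | b.0 | ··a··> q4, ··b··> q4, ··b··> q5
  q3 = 0 | 0 | (a.b.0 + (0 | 0 + (0 + 0))) | ··a··> q4
  q4 = 0 | 0 | b.0 | ··b··> q6
  q5 = (a.(0 | 0) + b.(0 | 0)) | 0 | ··a··> q6, ··b··> q6
  q6 = 0 | 0 | 0 | (no moves)
Coarsest stable partition (strong bisimilarity classes):
  B0 = {p0}
  B1 = {p1, q1}
  B2 = {p3, q3}
  B3 = {p4, q4}
  B4 = {p6, q6}
  B5 = {p2, q2}
  B6 = {p5, q5}
  B7 = {q0}
p0 ∈ B0, q0 ∈ B7 → different blocks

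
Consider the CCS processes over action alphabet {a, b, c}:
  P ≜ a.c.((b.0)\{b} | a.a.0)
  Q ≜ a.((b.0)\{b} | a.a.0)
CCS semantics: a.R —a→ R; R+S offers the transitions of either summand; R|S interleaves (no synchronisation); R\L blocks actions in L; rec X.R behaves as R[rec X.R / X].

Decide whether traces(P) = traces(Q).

NO — witness ⟨ac⟩

LTS(P): 5 reachable states
  s0 = a.c.((b.0)\{b} | a.a.0) → -a-> s1
  s1 = c.((b.0)\{b} | a.a.0) → -c-> s2
  s2 = (b.0)\{b} | a.a.0 → -a-> s3
  s3 = (b.0)\{b} | a.0 → -a-> s4
  s4 = (b.0)\{b} | 0 → ∅
LTS(Q): 4 reachable states
  t0 = a.((b.0)\{b} | a.a.0) → -a-> t1
  t1 = (b.0)\{b} | a.a.0 → -a-> t2
  t2 = (b.0)\{b} | a.0 → -a-> t3
  t3 = (b.0)\{b} | 0 → ∅
Trace ⟨ac⟩ through P, begin at {s0}:
  step 1 (a): {s1}
  step 2 (c): {s2}
  — P admits the full trace.
Trace ⟨ac⟩ through Q, begin at {t0}:
  step 1 (a): {t1}
  step 2 (c): ∅ (Q stuck)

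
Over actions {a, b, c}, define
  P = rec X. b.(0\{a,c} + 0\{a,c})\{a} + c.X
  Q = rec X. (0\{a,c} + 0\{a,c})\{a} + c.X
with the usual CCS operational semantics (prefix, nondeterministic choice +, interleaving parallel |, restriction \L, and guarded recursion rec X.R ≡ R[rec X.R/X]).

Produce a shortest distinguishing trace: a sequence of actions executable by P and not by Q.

P's transition system — 2 states:
  m0 = rec X. b.(0\{a,c} + 0\{a,c})\{a} + c.X :: --b--▸ m1, --c--▸ m0
  m1 = (0\{a,c} + 0\{a,c})\{a} :: stopped
Q's transition system — 1 states:
  n0 = rec X. (0\{a,c} + 0\{a,c})\{a} + c.X :: --c--▸ n0
Executing b from P (initial set {m0}):
  after b @ step 1: {m1}
  — P admits the full trace.
Executing b from Q (initial set {n0}):
  after b @ step 1: ∅  — Q cannot continue

b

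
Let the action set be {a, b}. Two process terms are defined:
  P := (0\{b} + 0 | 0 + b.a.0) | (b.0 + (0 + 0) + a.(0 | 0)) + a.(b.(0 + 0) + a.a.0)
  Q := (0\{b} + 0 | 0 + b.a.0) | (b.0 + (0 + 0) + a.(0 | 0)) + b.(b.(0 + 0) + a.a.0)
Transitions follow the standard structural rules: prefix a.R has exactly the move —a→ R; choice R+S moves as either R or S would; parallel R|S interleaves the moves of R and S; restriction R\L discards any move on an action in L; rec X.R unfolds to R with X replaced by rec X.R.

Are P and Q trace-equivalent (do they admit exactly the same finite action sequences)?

trace-distinct — witness ⟨aa⟩

LTS(P): 13 reachable states
  u0 = (0\{b} + 0 | 0 + b.a.0) | (b.0 + (0 + 0) + a.(0 | 0)) + a.(b.(0 + 0) + a.a.0) :: —a→ u1, —a→ u2, —b→ u3, —b→ u4
  u1 = (0\{b} + 0 | 0 + b.a.0) | (0 | 0) :: —b→ u5
  u2 = b.(0 + 0) + a.a.0 :: —a→ u6, —b→ u7
  u3 = (0\{b} + 0 | 0 + b.a.0) | 0 :: —b→ u8
  u4 = a.0 | (b.0 + (0 + 0) + a.(0 | 0)) :: —a→ u5, —a→ u9, —b→ u8
  u5 = a.0 | (0 | 0) :: —a→ u10
  u6 = a.0 :: —a→ u11
  u7 = 0 + 0 :: ∅
  u8 = a.0 | 0 :: —a→ u12
  u9 = 0 | (b.0 + (0 + 0) + a.(0 | 0)) :: —a→ u10, —b→ u12
  u10 = 0 | (0 | 0) :: ∅
  u11 = 0 :: ∅
  u12 = 0 | 0 :: ∅
LTS(Q): 13 reachable states
  v0 = (0\{b} + 0 | 0 + b.a.0) | (b.0 + (0 + 0) + a.(0 | 0)) + b.(b.(0 + 0) + a.a.0) :: —a→ v1, —b→ v2, —b→ v3, —b→ v4
  v1 = (0\{b} + 0 | 0 + b.a.0) | (0 | 0) :: —b→ v5
  v2 = (0\{b} + 0 | 0 + b.a.0) | 0 :: —b→ v6
  v3 = a.0 | (b.0 + (0 + 0) + a.(0 | 0)) :: —a→ v5, —a→ v7, —b→ v6
  v4 = b.(0 + 0) + a.a.0 :: —a→ v8, —b→ v9
  v5 = a.0 | (0 | 0) :: —a→ v10
  v6 = a.0 | 0 :: —a→ v11
  v7 = 0 | (b.0 + (0 + 0) + a.(0 | 0)) :: —a→ v10, —b→ v11
  v8 = a.0 :: —a→ v12
  v9 = 0 + 0 :: ∅
  v10 = 0 | (0 | 0) :: ∅
  v11 = 0 | 0 :: ∅
  v12 = 0 :: ∅
Trace ⟨aa⟩ through P, begin at {u0}:
  step 1 (a): {u1, u2}
  step 2 (a): {u6}
  — P admits the full trace.
Trace ⟨aa⟩ through Q, begin at {v0}:
  step 1 (a): {v1}
  step 2 (a): ∅ (Q stuck)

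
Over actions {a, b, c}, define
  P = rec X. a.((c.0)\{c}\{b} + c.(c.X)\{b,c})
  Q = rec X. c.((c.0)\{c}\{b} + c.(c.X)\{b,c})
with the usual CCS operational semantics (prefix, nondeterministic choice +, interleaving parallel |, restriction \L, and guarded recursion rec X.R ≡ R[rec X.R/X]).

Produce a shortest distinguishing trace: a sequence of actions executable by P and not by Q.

P's transition system — 3 states:
  m0 = rec X. a.((c.0)\{c}\{b} + c.(c.X)\{b,c}) ⊢ -a-> m1
  m1 = (c.0)\{c}\{b} + c.(c.(rec X. a.((c.0)\{c}\{b} + c.(c.X)\{b,c})))\{b,c} ⊢ -c-> m2
  m2 = (c.(rec X. a.((c.0)\{c}\{b} + c.(c.X)\{b,c})))\{b,c} ⊢ ∅
Q's transition system — 3 states:
  n0 = rec X. c.((c.0)\{c}\{b} + c.(c.X)\{b,c}) ⊢ -c-> n1
  n1 = (c.0)\{c}\{b} + c.(c.(rec X. c.((c.0)\{c}\{b} + c.(c.X)\{b,c})))\{b,c} ⊢ -c-> n2
  n2 = (c.(rec X. c.((c.0)\{c}\{b} + c.(c.X)\{b,c})))\{b,c} ⊢ ∅
Executing a from P (initial set {m0}):
  after a @ step 1: {m1}
  ✓ P
Executing a from Q (initial set {n0}):
  after a @ step 1: no successor for Q

a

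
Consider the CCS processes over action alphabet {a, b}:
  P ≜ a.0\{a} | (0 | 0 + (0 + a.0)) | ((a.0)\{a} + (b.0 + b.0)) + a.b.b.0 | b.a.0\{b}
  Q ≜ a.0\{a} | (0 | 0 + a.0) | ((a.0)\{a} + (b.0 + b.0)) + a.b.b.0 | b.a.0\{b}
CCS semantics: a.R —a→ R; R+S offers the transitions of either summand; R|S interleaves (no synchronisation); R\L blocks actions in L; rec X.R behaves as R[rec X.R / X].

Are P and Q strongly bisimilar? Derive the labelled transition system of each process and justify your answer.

YES

LTS(P): 19 reachable states
  m0 = a.0\{a} | (0 | 0 + (0 + a.0)) | ((a.0)\{a} + (b.0 + b.0)) + a.b.b.0 | b.a.0\{b} → ··a··> m1, ··a··> m2, ··a··> m3, ··b··> m4, ··b··> m5
  m1 = 0\{a} | (0 | 0 + (0 + a.0)) | ((a.0)\{a} + (b.0 + b.0)) → ··a··> m6, ··b··> m7
  m2 = a.0\{a} | 0 | ((a.0)\{a} + (b.0 + b.0)) → ··a··> m6, ··b··> m8
  m3 = b.b.0 | b.a.0\{b} → ··b··> m10, ··b··> m9
  m4 = a.0\{a} | (0 | 0 + (0 + a.0)) | 0 → ··a··> m7, ··a··> m8
  m5 = a.b.b.0 | a.0\{b} → ··a··> m10, ··a··> m11
  m6 = 0\{a} | 0 | ((a.0)\{a} + (b.0 + b.0)) → ··b··> m12
  m7 = 0\{a} | (0 | 0 + (0 + a.0)) | 0 → ··a··> m12
  m8 = a.0\{a} | 0 | 0 → ··a··> m12
  m9 = b.0 | b.a.0\{b} → ··b··> m13, ··b··> m14
  m10 = b.b.0 | a.0\{b} → ··a··> m15, ··b··> m14
  m11 = a.b.b.0 | 0\{b} → ··a··> m15
  m12 = 0\{a} | 0 | 0 → ·
  m13 = 0 | b.a.0\{b} → ··b··> m16
  m14 = b.0 | a.0\{b} → ··a··> m17, ··b··> m16
  m15 = b.b.0 | 0\{b} → ··b··> m17
  m16 = 0 | a.0\{b} → ··a··> m18
  m17 = b.0 | 0\{b} → ··b··> m18
  m18 = 0 | 0\{b} → ·
LTS(Q): 19 reachable states
  n0 = a.0\{a} | (0 | 0 + a.0) | ((a.0)\{a} + (b.0 + b.0)) + a.b.b.0 | b.a.0\{b} → ··a··> n1, ··a··> n2, ··a··> n3, ··b··> n4, ··b··> n5
  n1 = 0\{a} | (0 | 0 + a.0) | ((a.0)\{a} + (b.0 + b.0)) → ··a··> n6, ··b··> n7
  n2 = a.0\{a} | 0 | ((a.0)\{a} + (b.0 + b.0)) → ··a··> n6, ··b··> n8
  n3 = b.b.0 | b.a.0\{b} → ··b··> n10, ··b··> n9
  n4 = a.0\{a} | (0 | 0 + a.0) | 0 → ··a··> n7, ··a··> n8
  n5 = a.b.b.0 | a.0\{b} → ··a··> n10, ··a··> n11
  n6 = 0\{a} | 0 | ((a.0)\{a} + (b.0 + b.0)) → ··b··> n12
  n7 = 0\{a} | (0 | 0 + a.0) | 0 → ··a··> n12
  n8 = a.0\{a} | 0 | 0 → ··a··> n12
  n9 = b.0 | b.a.0\{b} → ··b··> n13, ··b··> n14
  n10 = b.b.0 | a.0\{b} → ··a··> n15, ··b··> n14
  n11 = a.b.b.0 | 0\{b} → ··a··> n15
  n12 = 0\{a} | 0 | 0 → ·
  n13 = 0 | b.a.0\{b} → ··b··> n16
  n14 = b.0 | a.0\{b} → ··a··> n17, ··b··> n16
  n15 = b.b.0 | 0\{b} → ··b··> n17
  n16 = 0 | a.0\{b} → ··a··> n18
  n17 = b.0 | 0\{b} → ··b··> n18
  n18 = 0 | 0\{b} → ·
Bisimilarity quotient blocks:
  B0 = {m0, n0}
  B1 = {m4, n4}
  B2 = {m16, m7, m8, n16, n7, n8}
  B3 = {m12, m18, n12, n18}
  B4 = {m5, n5}
  B5 = {m10, n10}
  B6 = {m15, n15}
  B7 = {m17, m6, n17, n6}
  B8 = {m1, m14, m2, n1, n14, n2}
  B9 = {m11, n11}
  B10 = {m3, n3}
  B11 = {m9, n9}
  B12 = {m13, n13}
m0 ∈ B0, n0 ∈ B0 → same block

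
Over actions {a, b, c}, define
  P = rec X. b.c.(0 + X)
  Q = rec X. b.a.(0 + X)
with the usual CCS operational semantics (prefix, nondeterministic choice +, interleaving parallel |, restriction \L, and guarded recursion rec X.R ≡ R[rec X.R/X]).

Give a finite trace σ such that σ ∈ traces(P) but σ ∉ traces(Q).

LTS(P): 3 reachable states
  m0 = rec X. b.c.(0 + X) → ··b··> m1
  m1 = c.(0 + (rec X. b.c.(0 + X))) → ··c··> m2
  m2 = 0 + (rec X. b.c.(0 + X)) → ··b··> m1
LTS(Q): 3 reachable states
  n0 = rec X. b.a.(0 + X) → ··b··> n1
  n1 = a.(0 + (rec X. b.a.(0 + X))) → ··a··> n2
  n2 = 0 + (rec X. b.a.(0 + X)) → ··b··> n1
Executing bc from P (initial set {m0}):
  after b @ step 1: {m1}
  after c @ step 2: {m2}
  — P admits the full trace.
Executing bc from Q (initial set {n0}):
  after b @ step 1: {n1}
  after c @ step 2: ∅  — Q cannot continue

bc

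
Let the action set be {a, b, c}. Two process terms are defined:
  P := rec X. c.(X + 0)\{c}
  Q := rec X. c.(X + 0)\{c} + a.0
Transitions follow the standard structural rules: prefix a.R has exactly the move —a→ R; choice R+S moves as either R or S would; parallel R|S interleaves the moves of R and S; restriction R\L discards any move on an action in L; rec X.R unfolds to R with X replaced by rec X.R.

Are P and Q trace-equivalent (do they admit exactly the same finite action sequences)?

traces(P) ≠ traces(Q) — witness ⟨a⟩

P's transition system — 2 states:
  u0 = rec X. c.(X + 0)\{c} ⊢ --c--▸ u1
  u1 = ((rec X. c.(X + 0)\{c}) + 0)\{c} ⊢ ·
Q's transition system — 4 states:
  v0 = rec X. c.(X + 0)\{c} + a.0 ⊢ --a--▸ v1, --c--▸ v2
  v1 = 0 ⊢ ·
  v2 = ((rec X. c.(X + 0)\{c} + a.0) + 0)\{c} ⊢ --a--▸ v3
  v3 = 0\{c} ⊢ ·
Executing a from Q (initial set {v0}):
  [1] a ⇒ {v1}
  Q completes σ.
Executing a from P (initial set {u0}):
  [1] a ⇒ ∅  — P cannot continue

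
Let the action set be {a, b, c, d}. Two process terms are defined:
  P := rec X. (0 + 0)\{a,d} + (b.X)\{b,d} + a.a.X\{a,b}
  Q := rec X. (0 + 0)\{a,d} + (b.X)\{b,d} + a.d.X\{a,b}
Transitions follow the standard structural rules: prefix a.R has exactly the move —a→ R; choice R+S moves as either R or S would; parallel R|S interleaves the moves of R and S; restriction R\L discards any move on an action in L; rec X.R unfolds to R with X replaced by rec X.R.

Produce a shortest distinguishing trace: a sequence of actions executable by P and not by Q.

Reachable graph of P (3 states):
  p0 = rec X. (0 + 0)\{a,d} + (b.X)\{b,d} + a.a.X\{a,b} has moves -a-> p1
  p1 = a.(rec X. (0 + 0)\{a,d} + (b.X)\{b,d} + a.a.X\{a,b})\{a,b} has moves -a-> p2
  p2 = (rec X. (0 + 0)\{a,d} + (b.X)\{b,d} + a.a.X\{a,b})\{a,b} has moves ∅
Reachable graph of Q (3 states):
  q0 = rec X. (0 + 0)\{a,d} + (b.X)\{b,d} + a.d.X\{a,b} has moves -a-> q1
  q1 = d.(rec X. (0 + 0)\{a,d} + (b.X)\{b,d} + a.d.X\{a,b})\{a,b} has moves -d-> q2
  q2 = (rec X. (0 + 0)\{a,d} + (b.X)\{b,d} + a.d.X\{a,b})\{a,b} has moves ∅
Trace ⟨aa⟩ through P, begin at {p0}:
  [1] a ⇒ {p1}
  [2] a ⇒ {p2}
  — P admits the full trace.
Trace ⟨aa⟩ through Q, begin at {q0}:
  [1] a ⇒ {q1}
  [2] a ⇒ ∅ (Q stuck)

aa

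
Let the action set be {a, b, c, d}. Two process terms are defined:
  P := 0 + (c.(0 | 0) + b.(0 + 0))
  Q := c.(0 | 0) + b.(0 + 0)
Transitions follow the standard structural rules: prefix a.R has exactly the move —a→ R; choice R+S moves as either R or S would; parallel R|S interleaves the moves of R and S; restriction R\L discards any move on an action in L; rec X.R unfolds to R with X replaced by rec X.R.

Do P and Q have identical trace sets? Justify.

P's transition system — 3 states:
  s0 = 0 + (c.(0 | 0) + b.(0 + 0)) → =b=> s1, =c=> s2
  s1 = 0 + 0 → (no moves)
  s2 = 0 | 0 → (no moves)
Q's transition system — 3 states:
  t0 = c.(0 | 0) + b.(0 + 0) → =b=> t1, =c=> t2
  t1 = 0 + 0 → (no moves)
  t2 = 0 | 0 → (no moves)
Bisimilarity quotient blocks:
  B0 = {s0, t0}
  B1 = {s1, s2, t1, t2}
s0 ∈ B0, t0 ∈ B0 → same block
Bisimilar ⇒ trace-equivalent.

traces(P) = traces(Q)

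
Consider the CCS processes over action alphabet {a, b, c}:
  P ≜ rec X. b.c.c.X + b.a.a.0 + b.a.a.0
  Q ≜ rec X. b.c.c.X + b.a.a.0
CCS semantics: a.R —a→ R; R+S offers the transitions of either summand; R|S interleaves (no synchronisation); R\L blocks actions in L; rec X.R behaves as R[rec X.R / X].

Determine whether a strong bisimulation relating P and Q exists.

P ~ Q

P's transition system — 6 states:
  m0 = rec X. b.c.c.X + b.a.a.0 + b.a.a.0 ⊢ —b→ m1, —b→ m2
  m1 = a.a.0 ⊢ —a→ m3
  m2 = c.c.(rec X. b.c.c.X + b.a.a.0 + b.a.a.0) ⊢ —c→ m4
  m3 = a.0 ⊢ —a→ m5
  m4 = c.(rec X. b.c.c.X + b.a.a.0 + b.a.a.0) ⊢ —c→ m0
  m5 = 0 ⊢ stopped
Q's transition system — 6 states:
  n0 = rec X. b.c.c.X + b.a.a.0 ⊢ —b→ n1, —b→ n2
  n1 = a.a.0 ⊢ —a→ n3
  n2 = c.c.(rec X. b.c.c.X + b.a.a.0) ⊢ —c→ n4
  n3 = a.0 ⊢ —a→ n5
  n4 = c.(rec X. b.c.c.X + b.a.a.0) ⊢ —c→ n0
  n5 = 0 ⊢ stopped
Coarsest stable partition (strong bisimilarity classes):
  B0 = {m0, n0}
  B1 = {m2, n2}
  B2 = {m4, n4}
  B3 = {m1, n1}
  B4 = {m3, n3}
  B5 = {m5, n5}
m0 ∈ B0, n0 ∈ B0 → same block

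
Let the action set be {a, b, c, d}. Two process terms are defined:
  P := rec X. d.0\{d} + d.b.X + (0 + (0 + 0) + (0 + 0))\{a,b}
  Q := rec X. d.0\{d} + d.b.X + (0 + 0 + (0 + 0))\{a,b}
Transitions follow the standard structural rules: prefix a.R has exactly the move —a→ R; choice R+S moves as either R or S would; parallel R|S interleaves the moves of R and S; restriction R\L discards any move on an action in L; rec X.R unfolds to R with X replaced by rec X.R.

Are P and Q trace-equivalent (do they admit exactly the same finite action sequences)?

LTS(P): 3 reachable states
  u0 = rec X. d.0\{d} + d.b.X + (0 + (0 + 0) + (0 + 0))\{a,b} has moves =d=> u1, =d=> u2
  u1 = 0\{d} has moves deadlocked
  u2 = b.(rec X. d.0\{d} + d.b.X + (0 + (0 + 0) + (0 + 0))\{a,b}) has moves =b=> u0
LTS(Q): 3 reachable states
  v0 = rec X. d.0\{d} + d.b.X + (0 + 0 + (0 + 0))\{a,b} has moves =d=> v1, =d=> v2
  v1 = 0\{d} has moves deadlocked
  v2 = b.(rec X. d.0\{d} + d.b.X + (0 + 0 + (0 + 0))\{a,b}) has moves =b=> v0
Bisimilarity quotient blocks:
  B0 = {u0, v0}
  B1 = {u1, v1}
  B2 = {u2, v2}
u0 ∈ B0, v0 ∈ B0 → same block
Bisimilar ⇒ trace-equivalent.

trace-equivalent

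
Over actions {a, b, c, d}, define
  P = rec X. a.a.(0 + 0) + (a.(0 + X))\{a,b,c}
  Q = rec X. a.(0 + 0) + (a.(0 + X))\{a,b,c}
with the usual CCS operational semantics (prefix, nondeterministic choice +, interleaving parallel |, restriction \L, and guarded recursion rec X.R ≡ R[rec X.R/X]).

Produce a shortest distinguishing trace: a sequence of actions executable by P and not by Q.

aa

P's transition system — 3 states:
  s0 = rec X. a.a.(0 + 0) + (a.(0 + X))\{a,b,c} ⊢ ··a··> s1
  s1 = a.(0 + 0) ⊢ ··a··> s2
  s2 = 0 + 0 ⊢ (no moves)
Q's transition system — 2 states:
  t0 = rec X. a.(0 + 0) + (a.(0 + X))\{a,b,c} ⊢ ··a··> t1
  t1 = 0 + 0 ⊢ (no moves)
Run σ = ⟨aa⟩ on P: start {s0}
  after a @ step 1: {s1}
  after a @ step 2: {s2}
  P completes σ.
Run σ = ⟨aa⟩ on Q: start {t0}
  after a @ step 1: {t1}
  after a @ step 2: ∅  — Q cannot continue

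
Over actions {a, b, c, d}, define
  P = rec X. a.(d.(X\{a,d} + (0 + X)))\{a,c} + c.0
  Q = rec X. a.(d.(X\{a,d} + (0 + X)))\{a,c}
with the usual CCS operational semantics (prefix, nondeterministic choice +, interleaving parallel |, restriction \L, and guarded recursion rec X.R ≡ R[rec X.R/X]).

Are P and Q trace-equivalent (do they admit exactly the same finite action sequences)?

P's transition system — 4 states:
  u0 = rec X. a.(d.(X\{a,d} + (0 + X)))\{a,c} + c.0 → —a→ u1, —c→ u2
  u1 = (d.((rec X. a.(d.(X\{a,d} + (0 + X)))\{a,c} + c.0)\{a,d} + (0 + (rec X. a.(d.(X\{a,d} + (0 + X)))\{a,c} + c.0))))\{a,c} → —d→ u3
  u2 = 0 → ·
  u3 = ((rec X. a.(d.(X\{a,d} + (0 + X)))\{a,c} + c.0)\{a,d} + (0 + (rec X. a.(d.(X\{a,d} + (0 + X)))\{a,c} + c.0)))\{a,c} → ·
Q's transition system — 3 states:
  v0 = rec X. a.(d.(X\{a,d} + (0 + X)))\{a,c} → —a→ v1
  v1 = (d.((rec X. a.(d.(X\{a,d} + (0 + X)))\{a,c})\{a,d} + (0 + (rec X. a.(d.(X\{a,d} + (0 + X)))\{a,c}))))\{a,c} → —d→ v2
  v2 = ((rec X. a.(d.(X\{a,d} + (0 + X)))\{a,c})\{a,d} + (0 + (rec X. a.(d.(X\{a,d} + (0 + X)))\{a,c})))\{a,c} → ·
Run σ = ⟨c⟩ on P: start {u0}
  after c @ step 1: {u2}
  — P admits the full trace.
Run σ = ⟨c⟩ on Q: start {v0}
  after c @ step 1: ∅ (Q stuck)

traces(P) ≠ traces(Q) — witness ⟨c⟩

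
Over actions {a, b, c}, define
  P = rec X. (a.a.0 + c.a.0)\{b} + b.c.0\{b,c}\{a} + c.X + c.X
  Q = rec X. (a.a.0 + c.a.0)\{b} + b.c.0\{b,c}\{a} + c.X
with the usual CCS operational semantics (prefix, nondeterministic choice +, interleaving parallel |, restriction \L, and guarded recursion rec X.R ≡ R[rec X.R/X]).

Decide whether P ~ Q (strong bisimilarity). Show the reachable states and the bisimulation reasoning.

P ~ Q

LTS(P): 5 reachable states
  m0 = rec X. (a.a.0 + c.a.0)\{b} + b.c.0\{b,c}\{a} + c.X + c.X | ··a··> m1, ··b··> m2, ··c··> m0, ··c··> m1
  m1 = (a.0)\{b} | ··a··> m3
  m2 = c.0\{b,c}\{a} | ··c··> m4
  m3 = 0\{b} | stopped
  m4 = 0\{b,c}\{a} | stopped
LTS(Q): 5 reachable states
  n0 = rec X. (a.a.0 + c.a.0)\{b} + b.c.0\{b,c}\{a} + c.X | ··a··> n1, ··b··> n2, ··c··> n0, ··c··> n1
  n1 = (a.0)\{b} | ··a··> n3
  n2 = c.0\{b,c}\{a} | ··c··> n4
  n3 = 0\{b} | stopped
  n4 = 0\{b,c}\{a} | stopped
Partition-refinement fixed point:
  B0 = {m0, n0}
  B1 = {m1, n1}
  B2 = {m3, m4, n3, n4}
  B3 = {m2, n2}
m0 ∈ B0, n0 ∈ B0 → same block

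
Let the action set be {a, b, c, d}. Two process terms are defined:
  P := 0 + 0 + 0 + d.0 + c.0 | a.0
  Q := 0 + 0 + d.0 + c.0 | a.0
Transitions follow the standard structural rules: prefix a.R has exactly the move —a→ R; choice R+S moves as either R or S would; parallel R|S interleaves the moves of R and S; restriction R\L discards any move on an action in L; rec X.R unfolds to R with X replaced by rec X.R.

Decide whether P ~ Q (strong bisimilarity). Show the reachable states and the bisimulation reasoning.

LTS(P): 5 reachable states
  u0 = 0 + 0 + 0 + d.0 + c.0 | a.0 | -a-> u1, -c-> u2, -d-> u3
  u1 = c.0 | 0 | -c-> u4
  u2 = 0 | a.0 | -a-> u4
  u3 = 0 | ∅
  u4 = 0 | 0 | ∅
LTS(Q): 5 reachable states
  v0 = 0 + 0 + d.0 + c.0 | a.0 | -a-> v1, -c-> v2, -d-> v3
  v1 = c.0 | 0 | -c-> v4
  v2 = 0 | a.0 | -a-> v4
  v3 = 0 | ∅
  v4 = 0 | 0 | ∅
Partition-refinement fixed point:
  B0 = {u0, v0}
  B1 = {u1, v1}
  B2 = {u3, u4, v3, v4}
  B3 = {u2, v2}
u0 ∈ B0, v0 ∈ B0 → same block

bisimilar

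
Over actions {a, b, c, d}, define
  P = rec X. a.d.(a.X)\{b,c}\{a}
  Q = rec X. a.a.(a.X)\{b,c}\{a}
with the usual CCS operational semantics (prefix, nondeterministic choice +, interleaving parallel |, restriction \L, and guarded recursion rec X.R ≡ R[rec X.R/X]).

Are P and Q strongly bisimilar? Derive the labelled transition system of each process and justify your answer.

P's transition system — 3 states:
  m0 = rec X. a.d.(a.X)\{b,c}\{a} :: --a--▸ m1
  m1 = d.(a.(rec X. a.d.(a.X)\{b,c}\{a}))\{b,c}\{a} :: --d--▸ m2
  m2 = (a.(rec X. a.d.(a.X)\{b,c}\{a}))\{b,c}\{a} :: (no moves)
Q's transition system — 3 states:
  n0 = rec X. a.a.(a.X)\{b,c}\{a} :: --a--▸ n1
  n1 = a.(a.(rec X. a.a.(a.X)\{b,c}\{a}))\{b,c}\{a} :: --a--▸ n2
  n2 = (a.(rec X. a.a.(a.X)\{b,c}\{a}))\{b,c}\{a} :: (no moves)
Partition-refinement fixed point:
  B0 = {m0}
  B1 = {m1}
  B2 = {m2, n2}
  B3 = {n0}
  B4 = {n1}
m0 ∈ B0, n0 ∈ B3 → different blocks

NO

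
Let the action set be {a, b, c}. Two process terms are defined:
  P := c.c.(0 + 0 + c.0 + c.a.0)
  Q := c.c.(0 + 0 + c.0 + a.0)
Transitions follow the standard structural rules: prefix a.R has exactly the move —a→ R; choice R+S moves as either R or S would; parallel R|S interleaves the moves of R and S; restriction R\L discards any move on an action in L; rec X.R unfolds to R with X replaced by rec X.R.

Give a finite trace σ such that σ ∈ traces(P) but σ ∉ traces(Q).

ccca

P's transition system — 5 states:
  m0 = c.c.(0 + 0 + c.0 + c.a.0) → —c→ m1
  m1 = c.(0 + 0 + c.0 + c.a.0) → —c→ m2
  m2 = 0 + 0 + c.0 + c.a.0 → —c→ m3, —c→ m4
  m3 = 0 → ·
  m4 = a.0 → —a→ m3
Q's transition system — 4 states:
  n0 = c.c.(0 + 0 + c.0 + a.0) → —c→ n1
  n1 = c.(0 + 0 + c.0 + a.0) → —c→ n2
  n2 = 0 + 0 + c.0 + a.0 → —a→ n3, —c→ n3
  n3 = 0 → ·
Trace ⟨ccca⟩ through P, begin at {m0}:
  step 1 (c): {m1}
  step 2 (c): {m2}
  step 3 (c): {m3, m4}
  step 4 (a): {m3}
  — P admits the full trace.
Trace ⟨ccca⟩ through Q, begin at {n0}:
  step 1 (c): {n1}
  step 2 (c): {n2}
  step 3 (c): {n3}
  step 4 (a): ∅  — Q cannot continue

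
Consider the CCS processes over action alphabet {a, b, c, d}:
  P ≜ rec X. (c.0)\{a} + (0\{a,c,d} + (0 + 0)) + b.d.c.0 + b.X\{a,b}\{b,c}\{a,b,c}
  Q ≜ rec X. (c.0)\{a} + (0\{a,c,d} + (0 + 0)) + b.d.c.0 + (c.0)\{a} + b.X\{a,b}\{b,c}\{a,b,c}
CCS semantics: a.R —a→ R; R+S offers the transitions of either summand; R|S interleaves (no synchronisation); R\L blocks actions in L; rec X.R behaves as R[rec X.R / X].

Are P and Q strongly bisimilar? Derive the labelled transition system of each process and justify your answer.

P's transition system — 6 states:
  m0 = rec X. (c.0)\{a} + (0\{a,c,d} + (0 + 0)) + b.d.c.0 + b.X\{a,b}\{b,c}\{a,b,c} ⊢ --b--▸ m1, --b--▸ m2, --c--▸ m3
  m1 = (rec X. (c.0)\{a} + (0\{a,c,d} + (0 + 0)) + b.d.c.0 + b.X\{a,b}\{b,c}\{a,b,c})\{a,b}\{b,c}\{a,b,c} ⊢ ∅
  m2 = d.c.0 ⊢ --d--▸ m4
  m3 = 0\{a} ⊢ ∅
  m4 = c.0 ⊢ --c--▸ m5
  m5 = 0 ⊢ ∅
Q's transition system — 6 states:
  n0 = rec X. (c.0)\{a} + (0\{a,c,d} + (0 + 0)) + b.d.c.0 + (c.0)\{a} + b.X\{a,b}\{b,c}\{a,b,c} ⊢ --b--▸ n1, --b--▸ n2, --c--▸ n3
  n1 = (rec X. (c.0)\{a} + (0\{a,c,d} + (0 + 0)) + b.d.c.0 + (c.0)\{a} + b.X\{a,b}\{b,c}\{a,b,c})\{a,b}\{b,c}\{a,b,c} ⊢ ∅
  n2 = d.c.0 ⊢ --d--▸ n4
  n3 = 0\{a} ⊢ ∅
  n4 = c.0 ⊢ --c--▸ n5
  n5 = 0 ⊢ ∅
Bisimilarity quotient blocks:
  B0 = {m0, n0}
  B1 = {m1, m3, m5, n1, n3, n5}
  B2 = {m2, n2}
  B3 = {m4, n4}
m0 ∈ B0, n0 ∈ B0 → same block

P ~ Q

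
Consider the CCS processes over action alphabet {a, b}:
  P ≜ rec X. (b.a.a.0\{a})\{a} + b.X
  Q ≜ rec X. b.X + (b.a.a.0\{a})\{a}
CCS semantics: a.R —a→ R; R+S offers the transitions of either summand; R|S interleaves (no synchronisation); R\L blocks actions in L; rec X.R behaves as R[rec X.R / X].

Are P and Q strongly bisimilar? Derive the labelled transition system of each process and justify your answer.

P's transition system — 2 states:
  s0 = rec X. (b.a.a.0\{a})\{a} + b.X has moves =b=> s0, =b=> s1
  s1 = (a.a.0\{a})\{a} has moves stopped
Q's transition system — 2 states:
  t0 = rec X. b.X + (b.a.a.0\{a})\{a} has moves =b=> t0, =b=> t1
  t1 = (a.a.0\{a})\{a} has moves stopped
Coarsest stable partition (strong bisimilarity classes):
  B0 = {s0, t0}
  B1 = {s1, t1}
s0 ∈ B0, t0 ∈ B0 → same block

P ~ Q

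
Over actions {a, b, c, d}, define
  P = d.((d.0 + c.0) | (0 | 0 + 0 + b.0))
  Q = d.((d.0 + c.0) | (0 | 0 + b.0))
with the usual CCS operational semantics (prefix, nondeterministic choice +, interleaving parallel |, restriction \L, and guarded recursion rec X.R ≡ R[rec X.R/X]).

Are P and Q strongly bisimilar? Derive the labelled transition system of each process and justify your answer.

P ~ Q

LTS(P): 5 reachable states
  m0 = d.((d.0 + c.0) | (0 | 0 + 0 + b.0)) :: -d-> m1
  m1 = (d.0 + c.0) | (0 | 0 + 0 + b.0) :: -b-> m2, -c-> m3, -d-> m3
  m2 = (d.0 + c.0) | 0 :: -c-> m4, -d-> m4
  m3 = 0 | (0 | 0 + 0 + b.0) :: -b-> m4
  m4 = 0 | 0 :: ·
LTS(Q): 5 reachable states
  n0 = d.((d.0 + c.0) | (0 | 0 + b.0)) :: -d-> n1
  n1 = (d.0 + c.0) | (0 | 0 + b.0) :: -b-> n2, -c-> n3, -d-> n3
  n2 = (d.0 + c.0) | 0 :: -c-> n4, -d-> n4
  n3 = 0 | (0 | 0 + b.0) :: -b-> n4
  n4 = 0 | 0 :: ·
Partition-refinement fixed point:
  B0 = {m0, n0}
  B1 = {m1, n1}
  B2 = {m3, n3}
  B3 = {m4, n4}
  B4 = {m2, n2}
m0 ∈ B0, n0 ∈ B0 → same block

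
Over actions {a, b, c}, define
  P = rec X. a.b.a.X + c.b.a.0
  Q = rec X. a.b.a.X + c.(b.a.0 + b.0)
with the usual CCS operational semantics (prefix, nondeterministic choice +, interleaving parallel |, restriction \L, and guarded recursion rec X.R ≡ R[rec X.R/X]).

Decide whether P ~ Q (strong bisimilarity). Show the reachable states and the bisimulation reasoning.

NO

P's transition system — 6 states:
  u0 = rec X. a.b.a.X + c.b.a.0 :: -a-> u1, -c-> u2
  u1 = b.a.(rec X. a.b.a.X + c.b.a.0) :: -b-> u3
  u2 = b.a.0 :: -b-> u4
  u3 = a.(rec X. a.b.a.X + c.b.a.0) :: -a-> u0
  u4 = a.0 :: -a-> u5
  u5 = 0 :: deadlocked
Q's transition system — 6 states:
  v0 = rec X. a.b.a.X + c.(b.a.0 + b.0) :: -a-> v1, -c-> v2
  v1 = b.a.(rec X. a.b.a.X + c.(b.a.0 + b.0)) :: -b-> v3
  v2 = b.a.0 + b.0 :: -b-> v4, -b-> v5
  v3 = a.(rec X. a.b.a.X + c.(b.a.0 + b.0)) :: -a-> v0
  v4 = 0 :: deadlocked
  v5 = a.0 :: -a-> v4
Partition-refinement fixed point:
  B0 = {u0}
  B1 = {u2}
  B2 = {u4, v5}
  B3 = {u5, v4}
  B4 = {u1}
  B5 = {u3}
  B6 = {v0}
  B7 = {v1}
  B8 = {v3}
  B9 = {v2}
u0 ∈ B0, v0 ∈ B6 → different blocks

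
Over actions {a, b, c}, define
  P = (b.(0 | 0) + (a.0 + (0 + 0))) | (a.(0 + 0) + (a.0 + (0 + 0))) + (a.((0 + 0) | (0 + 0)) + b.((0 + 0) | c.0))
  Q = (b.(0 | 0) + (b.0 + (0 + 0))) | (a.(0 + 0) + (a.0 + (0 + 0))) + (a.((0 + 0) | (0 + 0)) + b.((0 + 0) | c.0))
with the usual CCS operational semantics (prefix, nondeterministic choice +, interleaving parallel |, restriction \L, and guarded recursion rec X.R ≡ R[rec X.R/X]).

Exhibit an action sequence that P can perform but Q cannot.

aa

Reachable graph of P (12 states):
  s0 = (b.(0 | 0) + (a.0 + (0 + 0))) | (a.(0 + 0) + (a.0 + (0 + 0))) + (a.((0 + 0) | (0 + 0)) + b.((0 + 0) | c.0)) → --a--▸ s1, --a--▸ s2, --a--▸ s3, --a--▸ s4, --b--▸ s5, --b--▸ s6
  s1 = (0 + 0) | (0 + 0) → ∅
  s2 = (b.(0 | 0) + (a.0 + (0 + 0))) | (0 + 0) → --a--▸ s7, --b--▸ s8
  s3 = (b.(0 | 0) + (a.0 + (0 + 0))) | 0 → --a--▸ s9, --b--▸ s10
  s4 = 0 | (a.(0 + 0) + (a.0 + (0 + 0))) → --a--▸ s7, --a--▸ s9
  s5 = (0 + 0) | c.0 → --c--▸ s11
  s6 = 0 | 0 | (a.(0 + 0) + (a.0 + (0 + 0))) → --a--▸ s10, --a--▸ s8
  s7 = 0 | (0 + 0) → ∅
  s8 = 0 | 0 | (0 + 0) → ∅
  s9 = 0 | 0 → ∅
  s10 = 0 | 0 | 0 → ∅
  s11 = (0 + 0) | 0 → ∅
Reachable graph of Q (12 states):
  t0 = (b.(0 | 0) + (b.0 + (0 + 0))) | (a.(0 + 0) + (a.0 + (0 + 0))) + (a.((0 + 0) | (0 + 0)) + b.((0 + 0) | c.0)) → --a--▸ t1, --a--▸ t2, --a--▸ t3, --b--▸ t4, --b--▸ t5, --b--▸ t6
  t1 = (0 + 0) | (0 + 0) → ∅
  t2 = (b.(0 | 0) + (b.0 + (0 + 0))) | (0 + 0) → --b--▸ t7, --b--▸ t8
  t3 = (b.(0 | 0) + (b.0 + (0 + 0))) | 0 → --b--▸ t10, --b--▸ t9
  t4 = (0 + 0) | c.0 → --c--▸ t11
  t5 = 0 | (a.(0 + 0) + (a.0 + (0 + 0))) → --a--▸ t7, --a--▸ t9
  t6 = 0 | 0 | (a.(0 + 0) + (a.0 + (0 + 0))) → --a--▸ t10, --a--▸ t8
  t7 = 0 | (0 + 0) → ∅
  t8 = 0 | 0 | (0 + 0) → ∅
  t9 = 0 | 0 → ∅
  t10 = 0 | 0 | 0 → ∅
  t11 = (0 + 0) | 0 → ∅
Run σ = ⟨aa⟩ on P: start {s0}
  [1] a ⇒ {s1, s2, s3, s4}
  [2] a ⇒ {s7, s9}
  P completes σ.
Run σ = ⟨aa⟩ on Q: start {t0}
  [1] a ⇒ {t1, t2, t3}
  [2] a ⇒ no successor for Q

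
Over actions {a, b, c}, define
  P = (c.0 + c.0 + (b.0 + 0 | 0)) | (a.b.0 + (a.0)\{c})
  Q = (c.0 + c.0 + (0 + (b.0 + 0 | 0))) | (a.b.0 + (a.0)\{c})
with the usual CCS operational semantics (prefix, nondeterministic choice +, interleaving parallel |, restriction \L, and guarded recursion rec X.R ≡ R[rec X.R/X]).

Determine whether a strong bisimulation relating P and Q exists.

P ~ Q

LTS(P): 8 reachable states
  m0 = (c.0 + c.0 + (b.0 + 0 | 0)) | (a.b.0 + (a.0)\{c}) :: --a--▸ m1, --a--▸ m2, --b--▸ m3, --c--▸ m3
  m1 = (c.0 + c.0 + (b.0 + 0 | 0)) | 0\{c} :: --b--▸ m4, --c--▸ m4
  m2 = (c.0 + c.0 + (b.0 + 0 | 0)) | b.0 :: --b--▸ m5, --b--▸ m6, --c--▸ m6
  m3 = 0 | (a.b.0 + (a.0)\{c}) :: --a--▸ m4, --a--▸ m6
  m4 = 0 | 0\{c} :: deadlocked
  m5 = (c.0 + c.0 + (b.0 + 0 | 0)) | 0 :: --b--▸ m7, --c--▸ m7
  m6 = 0 | b.0 :: --b--▸ m7
  m7 = 0 | 0 :: deadlocked
LTS(Q): 8 reachable states
  n0 = (c.0 + c.0 + (0 + (b.0 + 0 | 0))) | (a.b.0 + (a.0)\{c}) :: --a--▸ n1, --a--▸ n2, --b--▸ n3, --c--▸ n3
  n1 = (c.0 + c.0 + (0 + (b.0 + 0 | 0))) | 0\{c} :: --b--▸ n4, --c--▸ n4
  n2 = (c.0 + c.0 + (0 + (b.0 + 0 | 0))) | b.0 :: --b--▸ n5, --b--▸ n6, --c--▸ n6
  n3 = 0 | (a.b.0 + (a.0)\{c}) :: --a--▸ n4, --a--▸ n6
  n4 = 0 | 0\{c} :: deadlocked
  n5 = (c.0 + c.0 + (0 + (b.0 + 0 | 0))) | 0 :: --b--▸ n7, --c--▸ n7
  n6 = 0 | b.0 :: --b--▸ n7
  n7 = 0 | 0 :: deadlocked
Bisimilarity quotient blocks:
  B0 = {m0, n0}
  B1 = {m2, n2}
  B2 = {m6, n6}
  B3 = {m4, m7, n4, n7}
  B4 = {m1, m5, n1, n5}
  B5 = {m3, n3}
m0 ∈ B0, n0 ∈ B0 → same block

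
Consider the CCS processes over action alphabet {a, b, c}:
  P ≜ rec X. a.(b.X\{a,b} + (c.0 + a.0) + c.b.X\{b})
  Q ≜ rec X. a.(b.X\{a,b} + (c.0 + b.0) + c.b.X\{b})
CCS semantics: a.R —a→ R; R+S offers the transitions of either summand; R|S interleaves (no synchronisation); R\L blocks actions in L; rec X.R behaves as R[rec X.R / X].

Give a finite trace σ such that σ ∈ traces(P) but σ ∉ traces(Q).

aa

P's transition system — 9 states:
  u0 = rec X. a.(b.X\{a,b} + (c.0 + a.0) + c.b.X\{b}) has moves —a→ u1
  u1 = b.(rec X. a.(b.X\{a,b} + (c.0 + a.0) + c.b.X\{b}))\{a,b} + (c.0 + a.0) + c.b.(rec X. a.(b.X\{a,b} + (c.0 + a.0) + c.b.X\{b}))\{b} has moves —a→ u2, —b→ u3, —c→ u2, —c→ u4
  u2 = 0 has moves (no moves)
  u3 = (rec X. a.(b.X\{a,b} + (c.0 + a.0) + c.b.X\{b}))\{a,b} has moves (no moves)
  u4 = b.(rec X. a.(b.X\{a,b} + (c.0 + a.0) + c.b.X\{b}))\{b} has moves —b→ u5
  u5 = (rec X. a.(b.X\{a,b} + (c.0 + a.0) + c.b.X\{b}))\{b} has moves —a→ u6
  u6 = (b.(rec X. a.(b.X\{a,b} + (c.0 + a.0) + c.b.X\{b}))\{a,b} + (c.0 + a.0) + c.b.(rec X. a.(b.X\{a,b} + (c.0 + a.0) + c.b.X\{b}))\{b})\{b} has moves —a→ u7, —c→ u7, —c→ u8
  u7 = 0\{b} has moves (no moves)
  u8 = (b.(rec X. a.(b.X\{a,b} + (c.0 + a.0) + c.b.X\{b}))\{b})\{b} has moves (no moves)
Q's transition system — 9 states:
  v0 = rec X. a.(b.X\{a,b} + (c.0 + b.0) + c.b.X\{b}) has moves —a→ v1
  v1 = b.(rec X. a.(b.X\{a,b} + (c.0 + b.0) + c.b.X\{b}))\{a,b} + (c.0 + b.0) + c.b.(rec X. a.(b.X\{a,b} + (c.0 + b.0) + c.b.X\{b}))\{b} has moves —b→ v2, —b→ v3, —c→ v3, —c→ v4
  v2 = (rec X. a.(b.X\{a,b} + (c.0 + b.0) + c.b.X\{b}))\{a,b} has moves (no moves)
  v3 = 0 has moves (no moves)
  v4 = b.(rec X. a.(b.X\{a,b} + (c.0 + b.0) + c.b.X\{b}))\{b} has moves —b→ v5
  v5 = (rec X. a.(b.X\{a,b} + (c.0 + b.0) + c.b.X\{b}))\{b} has moves —a→ v6
  v6 = (b.(rec X. a.(b.X\{a,b} + (c.0 + b.0) + c.b.X\{b}))\{a,b} + (c.0 + b.0) + c.b.(rec X. a.(b.X\{a,b} + (c.0 + b.0) + c.b.X\{b}))\{b})\{b} has moves —c→ v7, —c→ v8
  v7 = (b.(rec X. a.(b.X\{a,b} + (c.0 + b.0) + c.b.X\{b}))\{b})\{b} has moves (no moves)
  v8 = 0\{b} has moves (no moves)
Run σ = ⟨aa⟩ on P: start {u0}
  [1] a ⇒ {u1}
  [2] a ⇒ {u2}
  — P admits the full trace.
Run σ = ⟨aa⟩ on Q: start {v0}
  [1] a ⇒ {v1}
  [2] a ⇒ ∅ (Q stuck)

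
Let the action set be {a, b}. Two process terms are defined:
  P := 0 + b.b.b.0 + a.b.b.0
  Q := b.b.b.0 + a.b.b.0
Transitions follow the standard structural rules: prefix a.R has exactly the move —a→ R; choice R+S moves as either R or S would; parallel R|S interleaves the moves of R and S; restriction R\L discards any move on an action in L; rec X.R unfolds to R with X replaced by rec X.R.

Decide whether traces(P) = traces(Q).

P's transition system — 4 states:
  s0 = 0 + b.b.b.0 + a.b.b.0 → --a--▸ s1, --b--▸ s1
  s1 = b.b.0 → --b--▸ s2
  s2 = b.0 → --b--▸ s3
  s3 = 0 → ∅
Q's transition system — 4 states:
  t0 = b.b.b.0 + a.b.b.0 → --a--▸ t1, --b--▸ t1
  t1 = b.b.0 → --b--▸ t2
  t2 = b.0 → --b--▸ t3
  t3 = 0 → ∅
Partition-refinement fixed point:
  B0 = {s0, t0}
  B1 = {s1, t1}
  B2 = {s2, t2}
  B3 = {s3, t3}
s0 ∈ B0, t0 ∈ B0 → same block
Bisimilar ⇒ trace-equivalent.

traces(P) = traces(Q)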